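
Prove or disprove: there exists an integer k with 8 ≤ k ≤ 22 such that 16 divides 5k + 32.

k = 16

For k = 8, 9, …, 15 the values 72, 77, 82, 87, 92, 97, 102, 107 are not multiples of 16. Try k = 16: 5·16 + 32 = 112 = 7·16, which is divisible by 16.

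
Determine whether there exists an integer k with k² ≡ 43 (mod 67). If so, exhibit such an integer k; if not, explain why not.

There is no such integer.

Apply Euler's criterion with the prime 67: 43 is a quadratic residue iff 43^33 ≡ 1 (mod 67), and a non-residue iff it is ≡ −1.
Squaring successively (mod 67): 43^2 = 1849 ≡ 40; 43^4 ≡ 40² = 1600 ≡ 59; 43^8 ≡ 59² = 3481 ≡ 64; 43^16 ≡ 64² = 4096 ≡ 9; 43^32 ≡ 9² = 81 ≡ 14.
Since 33 = 32 + 1, 43^33 ≡ 14 · 43; multiplying out mod 67: 14·43 = 602 ≡ 66. Thus 43^33 ≡ 66 ≡ −1 (mod 67).
By Euler's criterion 43 is a quadratic non-residue mod 67: no k satisfies k² ≡ 43 (mod 67).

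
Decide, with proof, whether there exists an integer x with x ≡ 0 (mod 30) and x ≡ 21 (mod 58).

There is no such integer.

Both moduli are multiples of 2 = gcd(30, 58), so any solution would satisfy x ≡ 0 and x ≡ 21 modulo 2 simultaneously.
However 0 ≡ 0 and 21 ≡ 1 (mod 2), and 0 ≠ 1.
So no integer satisfies both congruences.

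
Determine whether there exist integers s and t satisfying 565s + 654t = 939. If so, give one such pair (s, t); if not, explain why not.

s = 423, t = -364

565 and 654 are coprime, so 565s + 654t ranges over all of ℤ.
Run the Euclidean algorithm on 654 and 565: 654 = 1·565 + 89, 565 = 6·89 + 31, 89 = 2·31 + 27, 31 = 1·27 + 4, 27 = 6·4 + 3, 4 = 1·3 + 1, 3 = 3·1 + 0.
Working back up the chain: 1 = 4 − 1·3 = 4 − (27 − 6·4) = −27 + 7·4 = −27 + 7·(31 − 1·27) = 7·31 − 8·27 = 7·31 − 8·(89 − 2·31) = −8·89 + 23·31 = −8·89 + 23·(565 − 6·89) = 23·565 − 146·89 = 23·565 − 146·(654 − 1·565) = −146·654 + 169·565. So 565·169 + 654·(-146) = 1.
Multiplying through by 939: s = 169·939 = 158691, t = (-146)·939 = -137094 is a solution.
Shifting by a multiple of (654, −565) keeps it a solution: s = 158691 − 242·654 = 423, t = -137094 + 242·565 = -364.
Indeed 565·423 + 654·(-364) = 238995 − 238056 = 939.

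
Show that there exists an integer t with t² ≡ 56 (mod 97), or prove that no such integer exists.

97 is prime, so by Euler's criterion 56 is a square mod 97 iff 56^((97−1)/2) = 56^48 ≡ 1 (mod 97).
Squaring successively (mod 97): 56^2 = 3136 ≡ 32; 56^4 ≡ 32² = 1024 ≡ 54; 56^8 ≡ 54² = 2916 ≡ 6; 56^16 ≡ 6² = 36 ≡ 36; 56^32 ≡ 36² = 1296 ≡ 35.
Since 48 = 32 + 16, 56^48 ≡ 35 · 36; multiplying out mod 97: 35·36 = 1260 ≡ 96. Thus 56^48 ≡ 96 ≡ −1 (mod 97).
By Euler's criterion 56 is a quadratic non-residue mod 97: no t satisfies t² ≡ 56 (mod 97).

There is no such integer.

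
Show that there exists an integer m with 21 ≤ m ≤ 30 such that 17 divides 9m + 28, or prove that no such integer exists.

At m = 29 we get 9·29 + 28 = 289, and 289 = 17·17.

m = 29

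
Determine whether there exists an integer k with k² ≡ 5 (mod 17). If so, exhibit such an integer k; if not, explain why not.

Squares mod 17 repeat after k = 8 (as (−k)² = k²); for k = 0..8 they are 0, 1, 4, 9, 16, 8, 2, 15, 13.
So the quadratic residues mod 17 are {0, 1, 2, 4, 8, 9, 13, 15, 16}, and 5 is not among them.
Hence no integer k has k² ≡ 5 (mod 17).

No such integer exists.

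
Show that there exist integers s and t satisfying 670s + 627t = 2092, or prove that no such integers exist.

s = 559, t = -594

Since gcd(670, 627) = 1, every integer is an integer combination of 670 and 627.
Run the Euclidean algorithm on 670 and 627: 670 = 1·627 + 43, 627 = 14·43 + 25, 43 = 1·25 + 18, 25 = 1·18 + 7, 18 = 2·7 + 4, 7 = 1·4 + 3, 4 = 1·3 + 1, 3 = 3·1 + 0.
Working back up the chain: 1 = 4 − 1·3 = 4 − (7 − 1·4) = −7 + 2·4 = −7 + 2·(18 − 2·7) = 2·18 − 5·7 = 2·18 − 5·(25 − 1·18) = −5·25 + 7·18 = −5·25 + 7·(43 − 1·25) = 7·43 − 12·25 = 7·43 − 12·(627 − 14·43) = −12·627 + 175·43 = −12·627 + 175·(670 − 1·627) = 175·670 − 187·627. So 670·175 + 627·(-187) = 1.
Scaling by 2092 gives the particular solution (s, t) = (366100, -391204).
The general solution is s = 366100 + 627k, t = -391204 − 670k; taking k = -583 gives the smaller pair s = 559, t = -594.
Indeed 670·559 + 627·(-594) = 374530 − 372438 = 2092.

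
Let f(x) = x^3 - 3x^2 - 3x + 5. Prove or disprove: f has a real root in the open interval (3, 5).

f(3) = -4 and f(5) = 40, which have opposite signs.
Since f is a polynomial it is continuous on [3, 5].
By the Intermediate Value Theorem, f takes the value 0 somewhere in the open interval.

Such a root exists.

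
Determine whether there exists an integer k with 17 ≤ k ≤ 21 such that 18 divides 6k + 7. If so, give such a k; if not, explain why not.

The values of 6k + 7 for k = 17, 18, …, 21 are 109, 115, 121, 127, 133; reduced mod 18 these are 1, 7, 13, 1, 7.
Since 0 is absent from this list, 18 ∤ 6k + 7 for every k with 17 ≤ k ≤ 21.

No such integer k in that range exists.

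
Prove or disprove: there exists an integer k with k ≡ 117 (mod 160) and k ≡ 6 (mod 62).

No such integer exists.

Both moduli are multiples of 2 = gcd(160, 62), so any solution would satisfy k ≡ 117 and k ≡ 6 modulo 2 simultaneously.
However 117 ≡ 1 and 6 ≡ 0 (mod 2), and 1 ≠ 0.
So no integer satisfies both congruences.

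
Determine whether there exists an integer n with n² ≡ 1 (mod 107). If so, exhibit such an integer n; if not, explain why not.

Take n = 1. Then 1² = 1, and since 0 ≤ 1 < 107 this is already reduced: 1² ≡ 1 (mod 107).

n = 1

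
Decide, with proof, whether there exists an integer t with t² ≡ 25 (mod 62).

t = 57

Take t = 57. Then 57² = 3249 = 52·62 + 25, so 57² ≡ 25 (mod 62).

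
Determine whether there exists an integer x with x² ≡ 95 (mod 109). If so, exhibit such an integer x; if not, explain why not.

There is no such integer.

109 is prime, so by Euler's criterion 95 is a square mod 109 iff 95^((109−1)/2) = 95^54 ≡ 1 (mod 109).
Repeated squaring mod 109: 95^2 = 9025 ≡ 87; 95^4 ≡ 87² = 7569 ≡ 48; 95^8 ≡ 48² = 2304 ≡ 15; 95^16 ≡ 15² = 225 ≡ 7; 95^32 ≡ 7² = 49 ≡ 49.
Since 54 = 32 + 16 + 4 + 2, 95^54 ≡ 49 · 7 · 48 · 87; multiplying out mod 109: 49·7 = 343 ≡ 16, then 16·48 = 768 ≡ 5, then 5·87 = 435 ≡ 108. Thus 95^54 ≡ 108 ≡ −1 (mod 109).
By Euler's criterion 95 is a quadratic non-residue mod 109: no x satisfies x² ≡ 95 (mod 109).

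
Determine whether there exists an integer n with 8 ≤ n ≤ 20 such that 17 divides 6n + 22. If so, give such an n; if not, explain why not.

n = 19

At n = 19 we get 6·19 + 22 = 136, and 136 = 17·8.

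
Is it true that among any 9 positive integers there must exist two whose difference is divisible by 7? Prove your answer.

True.

Partition the integers by their residue mod 7; there are 7 classes.
With 9 integers and only 7 classes, the pigeonhole principle forces two of them, say a and b, into the same class.
Their difference a − b is then a multiple of 7.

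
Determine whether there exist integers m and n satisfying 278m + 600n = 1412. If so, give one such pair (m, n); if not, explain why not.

gcd(278, 600) = 2, and 2 divides 1412, so integer solutions exist.
Dividing through by 2 reduces the equation to 139m + 300n = 706.
Run the Euclidean algorithm on 300 and 139: 300 = 2·139 + 22, 139 = 6·22 + 7, 22 = 3·7 + 1, 7 = 7·1 + 0.
Working back up the chain: 1 = 22 − 3·7 = 22 − 3·(139 − 6·22) = −3·139 + 19·22 = −3·139 + 19·(300 − 2·139) = 19·300 − 41·139. So 139·(-41) + 300·19 = 1.
Times 706: 139·(-28946) + 300·13414 = 706, so (-28946, 13414) solves it.
Adding 97·300 to m and subtracting 97·139 from n gives the tidier solution (154, -69).
Check: 278·154 + 600·(-69) = 42812 − 41400 = 1412. ✓

m = 154, n = -69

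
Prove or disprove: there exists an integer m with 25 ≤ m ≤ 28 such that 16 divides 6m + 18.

There is no such integer m in that range.

The values of 6m + 18 for m = 25, 26, 27, 28 are 168, 174, 180, 186; reduced mod 16 these are 8, 14, 4, 10.
The residue 0 does not occur, so no m in [25, 28] makes 6m + 18 a multiple of 16.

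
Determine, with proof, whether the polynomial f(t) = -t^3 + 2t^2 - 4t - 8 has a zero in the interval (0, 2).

Evaluate at the endpoints: f(0) = -8, f(2) = -16 — same sign (negative).
f'(t) = -3t^2 + 4t - 4 has discriminant 4² − 4·(-3)·(-4) = -32 < 0, so f' has no real roots and is negative for every real t.
Hence f is strictly decreasing on ℝ, and in particular on [0, 2]. A strictly monotone function with same-sign endpoint values stays negative on the whole interval, so f has no zero in (0, 2).

f has no root in that interval.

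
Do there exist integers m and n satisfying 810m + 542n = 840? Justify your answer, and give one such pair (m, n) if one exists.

Since gcd(810, 542) = 2 and 840 = 2·420, Bézout's identity guarantees a solution.
Dividing through by 2 reduces the equation to 405m + 271n = 420.
Euclidean algorithm: 405 = 1·271 + 134, 271 = 2·134 + 3, 134 = 44·3 + 2, 3 = 1·2 + 1, 2 = 2·1 + 0.
Working back up the chain: 1 = 3 − 1·2 = 3 − (134 − 44·3) = −134 + 45·3 = −134 + 45·(271 − 2·134) = 45·271 − 91·134 = 45·271 − 91·(405 − 1·271) = −91·405 + 136·271. So 405·(-91) + 271·136 = 1.
Scaling by 420 gives the particular solution (m, n) = (-38220, 57120).
Shifting by a multiple of (271, −405) keeps it a solution: m = -38220 + 142·271 = 262, n = 57120 − 142·405 = -390.
Check: 810·262 + 542·(-390) = 212220 − 211380 = 840. ✓

m = 262, n = -390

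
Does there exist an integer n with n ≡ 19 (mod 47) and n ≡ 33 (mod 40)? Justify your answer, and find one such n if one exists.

Since 47 and 40 share no common factor, CRT says the pair of congruences has a solution (unique mod 1880).
Write n = 19 + 47t and require 19 + 47t ≡ 33 (mod 40), i.e. 47t ≡ 14 (mod 40).
47 ≡ 7 (mod 40), so this reads 7t ≡ 14 (mod 40). Note 7·23 = 161 ≡ 1 (mod 40) (as 161 − 1 = 4·40), so 7⁻¹ ≡ 23.
Therefore t ≡ 23·14 = 322 ≡ 2 (mod 40).
Taking t = 2 gives n = 19 + 47·2 = 113.
Verify: 113 = 2·47 + 19 and 113 = 2·40 + 33. ✓

n = 113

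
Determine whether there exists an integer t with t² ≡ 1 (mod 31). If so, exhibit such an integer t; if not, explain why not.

t = 30

t = 30 works: 30² = 900, and 900 − 1 = 899 = 29·31.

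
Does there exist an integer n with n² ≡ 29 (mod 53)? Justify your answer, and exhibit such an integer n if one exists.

n = 20

n = 20 works: 20² = 400, and 400 − 29 = 371 = 7·53.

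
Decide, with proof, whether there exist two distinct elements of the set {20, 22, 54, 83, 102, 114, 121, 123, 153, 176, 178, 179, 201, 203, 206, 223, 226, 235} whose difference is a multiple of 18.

No, no such pair exists.

Two integers differ by a multiple of 18 exactly when they have the same residue mod 18. The residues are 20↦2, 22↦4, 54↦0, 83↦11, 102↦12, 114↦6, 121↦13, 123↦15, 153↦9, 176↦14, 178↦16, 179↦17, 201↦3, 203↦5, 206↦8, 223↦7, 226↦10, 235↦1.
All 18 residues are distinct, so no two elements differ by a multiple of 18.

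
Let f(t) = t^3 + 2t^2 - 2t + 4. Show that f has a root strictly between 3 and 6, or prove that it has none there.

f(3) = 43 and f(6) = 280, both positive, so a sign-change argument is unavailable; we show f keeps this sign on the whole interval.
Substitute t = 3 + u, where 0 < u < 3 on the interval. Expanding, f(3 + u) = u^3 + 11u^2 + 37u + 43.
The nonzero coefficients here are all positive, so for u > 0 every term is positive (or zero), and the constant term 43 is strictly positive.
Therefore f(t) > 0 throughout (3, 6), and f has no zero there.

No such root exists.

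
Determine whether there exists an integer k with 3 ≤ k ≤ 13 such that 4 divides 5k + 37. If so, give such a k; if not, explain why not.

k = 3

At k = 3 we get 5·3 + 37 = 52, and 52 = 4·13.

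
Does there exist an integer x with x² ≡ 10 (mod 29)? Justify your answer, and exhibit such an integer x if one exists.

No such integer exists.

Apply Euler's criterion with the prime 29: 10 is a quadratic residue iff 10^14 ≡ 1 (mod 29), and a non-residue iff it is ≡ −1.
Repeated squaring mod 29: 10^2 = 100 ≡ 13; 10^4 ≡ 13² = 169 ≡ 24; 10^8 ≡ 24² = 576 ≡ 25.
Since 14 = 8 + 4 + 2, 10^14 ≡ 25 · 24 · 13; multiplying out mod 29: 25·24 = 600 ≡ 20, then 20·13 = 260 ≡ 28. Thus 10^14 ≡ 28 ≡ −1 (mod 29).
By Euler's criterion 10 is a quadratic non-residue mod 29: no x satisfies x² ≡ 10 (mod 29).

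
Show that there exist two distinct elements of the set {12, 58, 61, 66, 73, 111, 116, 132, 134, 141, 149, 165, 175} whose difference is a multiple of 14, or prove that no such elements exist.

There is no such pair.

Two integers differ by a multiple of 14 exactly when they have the same residue mod 14. The residues are 12↦12, 58↦2, 61↦5, 66↦10, 73↦3, 111↦13, 116↦4, 132↦6, 134↦8, 141↦1, 149↦9, 165↦11, 175↦7.
These 13 residues are pairwise different, hence no difference of two elements is divisible by 14.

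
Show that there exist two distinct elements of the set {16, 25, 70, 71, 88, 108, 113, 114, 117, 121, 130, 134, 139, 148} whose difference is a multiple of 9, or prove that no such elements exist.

16 mod 9 = 7 and 25 mod 9 = 7, so 25 − 16 = 9 = 1·9.

16 and 25 are such a pair.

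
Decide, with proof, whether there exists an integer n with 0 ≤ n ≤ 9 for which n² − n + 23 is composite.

n = 2

At n = 2: 2² − 2 + 23 = 25 = 5·5, which is composite.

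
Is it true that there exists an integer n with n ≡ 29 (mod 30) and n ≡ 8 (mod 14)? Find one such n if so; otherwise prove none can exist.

No, no such integer exists.

Reduce both congruences modulo 2, which divides 30 and 14: they say n ≡ 29 (mod 2) and n ≡ 8 (mod 2).
But 29 mod 2 = 1 while 8 mod 2 = 0, a contradiction.
Therefore no such n exists.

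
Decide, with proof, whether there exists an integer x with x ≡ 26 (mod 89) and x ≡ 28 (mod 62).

x = 4120

The moduli 89 and 62 are coprime, so by the Chinese Remainder Theorem a unique solution modulo 5518 exists.
Any solution of the first congruence is x = 26 + 89t; substituting into the second, 89t ≡ 28 − 26 ≡ 2 (mod 62).
89 ≡ 27 (mod 62), so this reads 27t ≡ 2 (mod 62). Invert 27 mod 62 by the Euclidean algorithm: 62 = 2·27 + 8, 27 = 3·8 + 3, 8 = 2·3 + 2, 3 = 1·2 + 1, 2 = 2·1 + 0; back-substituting, 1 = 3 − 1·2 = 3 − (8 − 2·3) = −8 + 3·3 = −8 + 3·(27 − 3·8) = 3·27 − 10·8 = 3·27 − 10·(62 − 2·27) = −10·62 + 23·27. Hence 27·23 ≡ 1, so 27⁻¹ ≡ 23 (mod 62).
Therefore t ≡ 23·2 = 46 (mod 62).
Taking t = 46 gives x = 26 + 89·46 = 4120.
Check: 4120 mod 89 = 26, 4120 mod 62 = 28. ✓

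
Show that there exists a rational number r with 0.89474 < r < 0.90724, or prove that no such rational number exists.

Scale by 10: the interval becomes (8.94740, 9.07240), which contains the integer 9.
So r = 9/10 works: it is a ratio of integers, and dividing 10·0.89474 < 9 < 10·0.90724 through by 10 gives 0.89474 < 9/10 < 0.90724.

r = 9/10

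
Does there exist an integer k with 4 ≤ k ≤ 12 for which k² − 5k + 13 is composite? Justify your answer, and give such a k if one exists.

k = 10

At k = 10: 10² − 5·10 + 13 = 63 = 3·21, which is composite.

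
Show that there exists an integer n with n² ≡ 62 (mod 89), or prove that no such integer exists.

Apply Euler's criterion with the prime 89: 62 is a quadratic residue iff 62^44 ≡ 1 (mod 89), and a non-residue iff it is ≡ −1.
Squaring successively (mod 89): 62^2 = 3844 ≡ 17; 62^4 ≡ 17² = 289 ≡ 22; 62^8 ≡ 22² = 484 ≡ 39; 62^16 ≡ 39² = 1521 ≡ 8; 62^32 ≡ 8² = 64 ≡ 64.
Since 44 = 32 + 8 + 4, 62^44 ≡ 64 · 39 · 22; multiplying out mod 89: 64·39 = 2496 ≡ 4, then 4·22 = 88 ≡ 88. Thus 62^44 ≡ 88 ≡ −1 (mod 89).
By Euler's criterion 62 is a quadratic non-residue mod 89: no n satisfies n² ≡ 62 (mod 89).

No, no such integer exists.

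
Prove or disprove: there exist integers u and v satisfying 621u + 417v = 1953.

u = 122, v = -177

Every value of 621u + 417v is a multiple of gcd(621, 417) = 3; since 3 ∣ 1953, solutions exist.
Dividing through by 3 reduces the equation to 207u + 139v = 651.
Run the Euclidean algorithm on 207 and 139: 207 = 1·139 + 68, 139 = 2·68 + 3, 68 = 22·3 + 2, 3 = 1·2 + 1, 2 = 2·1 + 0.
Working back up the chain: 1 = 3 − 1·2 = 3 − (68 − 22·3) = −68 + 23·3 = −68 + 23·(139 − 2·68) = 23·139 − 47·68 = 23·139 − 47·(207 − 1·139) = −47·207 + 70·139. So 207·(-47) + 139·70 = 1.
Scaling by 651 gives the particular solution (u, v) = (-30597, 45570).
The general solution is u = -30597 + 139k, v = 45570 − 207k; taking k = 221 gives the smaller pair u = 122, v = -177.
Check: 621·122 + 417·(-177) = 75762 − 73809 = 1953. ✓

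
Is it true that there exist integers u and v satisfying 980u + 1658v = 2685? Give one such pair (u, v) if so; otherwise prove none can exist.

No such integers exist.

Any value of 980u + 1658v is a multiple of gcd(980, 1658) = 2.
But 2685 is not a multiple of 2 (it leaves remainder 1).
Therefore 980u + 1658v = 2685 has no solution in integers.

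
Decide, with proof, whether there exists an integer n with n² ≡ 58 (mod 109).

Apply Euler's criterion with the prime 109: 58 is a quadratic residue iff 58^54 ≡ 1 (mod 109), and a non-residue iff it is ≡ −1.
Squaring successively (mod 109): 58^2 = 3364 ≡ 94; 58^4 ≡ 94² = 8836 ≡ 7; 58^8 ≡ 7² = 49 ≡ 49; 58^16 ≡ 49² = 2401 ≡ 3; 58^32 ≡ 3² = 9 ≡ 9.
Since 54 = 32 + 16 + 4 + 2, 58^54 ≡ 9 · 3 · 7 · 94; multiplying out mod 109: 9·3 = 27 ≡ 27, then 27·7 = 189 ≡ 80, then 80·94 = 7520 ≡ 108. Thus 58^54 ≡ 108 ≡ −1 (mod 109).
The value −1 means 58 is a non-residue modulo 109, so n² ≡ 58 (mod 109) is impossible.

There is no such integer.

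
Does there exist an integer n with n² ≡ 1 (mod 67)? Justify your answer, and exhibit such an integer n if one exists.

Take n = 1. Then 1² = 1, and since 0 ≤ 1 < 67 this is already reduced: 1² ≡ 1 (mod 67).

n = 1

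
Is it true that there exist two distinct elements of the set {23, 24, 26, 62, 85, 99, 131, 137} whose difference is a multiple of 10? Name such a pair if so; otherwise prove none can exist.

No such pair exists.

Reduce each element modulo 10: 23↦3, 24↦4, 26↦6, 62↦2, 85↦5, 99↦9, 131↦1, 137↦7.
No residue repeats among the 8 elements, so no pair has difference ≡ 0 (mod 10).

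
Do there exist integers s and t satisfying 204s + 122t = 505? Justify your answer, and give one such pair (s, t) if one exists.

There are no such integers.

Any value of 204s + 122t is a multiple of gcd(204, 122) = 2.
However 505 leaves remainder 1 on division by 2.
So the equation is unsolvable over ℤ.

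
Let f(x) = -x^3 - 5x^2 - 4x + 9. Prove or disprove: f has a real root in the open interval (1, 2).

No such root exists.

f(1) = -1 and f(2) = -27, both negative, so a sign-change argument is unavailable; we show f keeps this sign on the whole interval.
Substitute x = 1 + u, where 0 < u < 1 on the interval. Expanding, f(1 + u) = -u^3 - 8u^2 - 17u - 1.
All 4 nonzero coefficients of this polynomial in u are negative; hence for u > 0 the value is a sum of negative terms (the constant -1 among them).
Therefore f(x) < 0 throughout (1, 2), and f has no zero there.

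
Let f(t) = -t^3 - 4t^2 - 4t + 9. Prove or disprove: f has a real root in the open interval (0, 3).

f(0) = 9 and f(3) = -66, which have opposite signs.
f is continuous everywhere (it is a polynomial), in particular on [0, 3].
By the Intermediate Value Theorem f must vanish at some point of (0, 3).

Yes, f has a root in the interval.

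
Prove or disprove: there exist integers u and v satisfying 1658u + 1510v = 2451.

There are no such integers.

Any value of 1658u + 1510v is a multiple of gcd(1658, 1510) = 2.
But 2451 is not a multiple of 2 (it leaves remainder 1).
Hence no integers u, v satisfy the equation.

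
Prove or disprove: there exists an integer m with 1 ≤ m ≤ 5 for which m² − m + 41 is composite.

The values for m = 1, 2, …, 5 are 41, 43, 47, 53, 61, and each of these is prime.
So no value in the range makes the expression composite.

No such integer m in that range exists.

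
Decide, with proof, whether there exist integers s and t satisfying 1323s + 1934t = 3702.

s = 244, t = -165

Since gcd(1323, 1934) = 1, every integer is an integer combination of 1323 and 1934.
Run the Euclidean algorithm on 1934 and 1323: 1934 = 1·1323 + 611, 1323 = 2·611 + 101, 611 = 6·101 + 5, 101 = 20·5 + 1, 5 = 5·1 + 0.
Working back up the chain: 1 = 101 − 20·5 = 101 − 20·(611 − 6·101) = −20·611 + 121·101 = −20·611 + 121·(1323 − 2·611) = 121·1323 − 262·611 = 121·1323 − 262·(1934 − 1·1323) = −262·1934 + 383·1323. So 1323·383 + 1934·(-262) = 1.
Multiplying through by 3702: s = 383·3702 = 1417866, t = (-262)·3702 = -969924 is a solution.
Shifting by a multiple of (1934, −1323) keeps it a solution: s = 1417866 − 733·1934 = 244, t = -969924 + 733·1323 = -165.
Check: 1323·244 + 1934·(-165) = 322812 − 319110 = 3702. ✓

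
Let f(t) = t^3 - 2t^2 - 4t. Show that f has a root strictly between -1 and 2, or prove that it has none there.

Such a root exists.

f(-1) = 1 and f(2) = -8, which have opposite signs.
As a polynomial, f is continuous on every closed interval.
By the Intermediate Value Theorem, f takes the value 0 somewhere in the open interval.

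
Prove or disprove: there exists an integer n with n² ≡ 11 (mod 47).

47 is prime, so by Euler's criterion 11 is a square mod 47 iff 11^((47−1)/2) = 11^23 ≡ 1 (mod 47).
Repeated squaring mod 47: 11^2 = 121 ≡ 27; 11^4 ≡ 27² = 729 ≡ 24; 11^8 ≡ 24² = 576 ≡ 12; 11^16 ≡ 12² = 144 ≡ 3.
Since 23 = 16 + 4 + 2 + 1, 11^23 ≡ 3 · 24 · 27 · 11; multiplying out mod 47: 3·24 = 72 ≡ 25, then 25·27 = 675 ≡ 17, then 17·11 = 187 ≡ 46. Thus 11^23 ≡ 46 ≡ −1 (mod 47).
The value −1 means 11 is a non-residue modulo 47, so n² ≡ 11 (mod 47) is impossible.

No, no such integer exists.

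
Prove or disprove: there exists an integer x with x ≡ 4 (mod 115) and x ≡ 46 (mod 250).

There is no such integer.

Both moduli are multiples of 5 = gcd(115, 250), so any solution would satisfy x ≡ 4 and x ≡ 46 modulo 5 simultaneously.
But 4 mod 5 = 4 while 46 mod 5 = 1, a contradiction.
Hence the system has no solution.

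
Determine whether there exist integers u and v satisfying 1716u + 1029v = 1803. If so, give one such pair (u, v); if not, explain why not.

gcd(1716, 1029) = 3, and 3 divides 1803, so integer solutions exist.
Dividing through by 3 reduces the equation to 572u + 343v = 601.
Dividing repeatedly: 572 = 1·343 + 229, 343 = 1·229 + 114, 229 = 2·114 + 1, 114 = 114·1 + 0.
Back-substituting, 1 = 229 − 2·114 = 229 − 2·(343 − 1·229) = −2·343 + 3·229 = −2·343 + 3·(572 − 1·343) = 3·572 − 5·343; that is, 572·3 + 343·(-5) = 1.
Scaling by 601 gives the particular solution (u, v) = (1803, -3005).
Shifting by a multiple of (343, −572) keeps it a solution: u = 1803 − 5·343 = 88, v = -3005 + 5·572 = -145.
Check: 1716·88 + 1029·(-145) = 151008 − 149205 = 1803. ✓

u = 88, v = -145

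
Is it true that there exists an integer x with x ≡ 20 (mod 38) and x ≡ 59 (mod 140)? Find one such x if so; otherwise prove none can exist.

No, no such integer exists.

gcd(38, 140) = 2. If x ≡ 20 (mod 38) and x ≡ 59 (mod 140), then x ≡ 20 (mod 2) and x ≡ 59 (mod 2).
However 20 ≡ 0 and 59 ≡ 1 (mod 2), and 0 ≠ 1.
Therefore no such x exists.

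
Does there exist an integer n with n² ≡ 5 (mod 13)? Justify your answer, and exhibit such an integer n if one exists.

Since (13 − n)² ≡ n² (mod 13), it suffices to square n = 0, 1, …, 6: the residues are 0, 1, 4, 9, 3, 12, 10.
The set of squares mod 13 is therefore {0, 1, 3, 4, 9, 10, 12}, which does not contain 5.
Therefore n² ≡ 5 (mod 13) has no solution.

No such integer exists.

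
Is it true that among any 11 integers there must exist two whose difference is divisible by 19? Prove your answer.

Consider the 11 integers 27, 28, …, 37. They lie in distinct residue classes modulo 19, since 11 ≤ 19.
Any two of them differ by at most 10 < 19 and by at least 1, so no difference is a multiple of 19.

No, the set {27, 28, 29, 30, 31, 32, 33, 34, 35, 36, 37} is a counterexample.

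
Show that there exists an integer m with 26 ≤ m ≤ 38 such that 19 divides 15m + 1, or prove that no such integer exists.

No, no such integer m in that range exists.

At m = 26, 15·26 + 1 = 391 ≡ 11 (mod 19), and each step in m adds 15, giving residues 11, 7, 3, 18, 14, 10, 6, 2, 17, 13, 9, 5, 1 for m = 26, 27, …, 38.
Since 0 is absent from this list, 19 ∤ 15m + 1 for every m with 26 ≤ m ≤ 38.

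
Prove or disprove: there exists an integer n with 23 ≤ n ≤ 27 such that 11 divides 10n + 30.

No such integer n in that range exists.

For n = 23, 24, …, 27 the values of 10n + 30 modulo 11 are 7, 6, 5, 4, 3 respectively.
Since 0 is absent from this list, 11 ∤ 10n + 30 for every n with 23 ≤ n ≤ 27.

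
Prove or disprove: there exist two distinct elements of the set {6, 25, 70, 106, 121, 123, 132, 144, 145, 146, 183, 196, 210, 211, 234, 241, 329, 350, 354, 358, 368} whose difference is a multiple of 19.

Yes: 6 and 25.

Reduce each element mod 19: 6↦6, 25↦6, 70↦13, 106↦11, 121↦7, 123↦9, 132↦18, 144↦11, 145↦12, 146↦13, 183↦12, 196↦6, 210↦1, 211↦2, 234↦6, 241↦13, 329↦6, 350↦8, 354↦12, 358↦16, 368↦7. The residue 6 repeats (at 6 and 25), and 25 − 6 = 19 = 1·19.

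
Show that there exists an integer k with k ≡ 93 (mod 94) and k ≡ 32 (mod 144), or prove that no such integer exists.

No, no such integer exists.

Reduce both congruences modulo 2, which divides 94 and 144: they say k ≡ 93 (mod 2) and k ≡ 32 (mod 2).
However 93 ≡ 1 and 32 ≡ 0 (mod 2), and 1 ≠ 0.
Therefore no such k exists.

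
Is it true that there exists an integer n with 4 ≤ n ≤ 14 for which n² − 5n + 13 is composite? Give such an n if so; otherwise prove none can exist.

n = 4

At n = 4: 4² − 5·4 + 13 = 9 = 3·3, which is composite.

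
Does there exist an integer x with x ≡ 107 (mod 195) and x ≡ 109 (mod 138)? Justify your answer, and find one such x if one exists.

gcd(195, 138) = 3. If x ≡ 107 (mod 195) and x ≡ 109 (mod 138), then x ≡ 107 (mod 3) and x ≡ 109 (mod 3).
These are incompatible: 107 − 109 = -2 is not divisible by 3.
So no integer satisfies both congruences.

No, no such integer exists.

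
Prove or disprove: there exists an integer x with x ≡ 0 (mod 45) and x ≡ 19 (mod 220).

There is no such integer.

Both moduli are multiples of 5 = gcd(45, 220), so any solution would satisfy x ≡ 0 and x ≡ 19 modulo 5 simultaneously.
These are incompatible: 0 − 19 = -19 is not divisible by 5.
Hence the system has no solution.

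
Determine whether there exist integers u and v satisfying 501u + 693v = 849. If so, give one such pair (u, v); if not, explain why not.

Since gcd(501, 693) = 3 and 849 = 3·283, Bézout's identity guarantees a solution.
Dividing through by 3 reduces the equation to 167u + 231v = 283.
Run the Euclidean algorithm on 231 and 167: 231 = 1·167 + 64, 167 = 2·64 + 39, 64 = 1·39 + 25, 39 = 1·25 + 14, 25 = 1·14 + 11, 14 = 1·11 + 3, 11 = 3·3 + 2, 3 = 1·2 + 1, 2 = 2·1 + 0.
Back-substituting, 1 = 3 − 1·2 = 3 − (11 − 3·3) = −11 + 4·3 = −11 + 4·(14 − 1·11) = 4·14 − 5·11 = 4·14 − 5·(25 − 1·14) = −5·25 + 9·14 = −5·25 + 9·(39 − 1·25) = 9·39 − 14·25 = 9·39 − 14·(64 − 1·39) = −14·64 + 23·39 = −14·64 + 23·(167 − 2·64) = 23·167 − 60·64 = 23·167 − 60·(231 − 1·167) = −60·231 + 83·167; that is, 167·83 + 231·(-60) = 1.
Times 283: 167·23489 + 231·(-16980) = 283, so (23489, -16980) solves it.
Subtracting 101·231 from u and adding 101·167 to v gives the tidier solution (158, -113).
Check: 501·158 + 693·(-113) = 79158 − 78309 = 849. ✓

u = 158, v = -113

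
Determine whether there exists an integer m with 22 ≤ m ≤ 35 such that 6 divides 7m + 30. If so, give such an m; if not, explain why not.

At m = 24 we get 7·24 + 30 = 198, and 198 = 6·33.

m = 24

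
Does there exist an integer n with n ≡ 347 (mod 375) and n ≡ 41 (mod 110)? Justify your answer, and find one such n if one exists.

gcd(375, 110) = 5. If n ≡ 347 (mod 375) and n ≡ 41 (mod 110), then n ≡ 347 (mod 5) and n ≡ 41 (mod 5).
But 347 mod 5 = 2 while 41 mod 5 = 1, a contradiction.
Therefore no such n exists.

There is no such integer.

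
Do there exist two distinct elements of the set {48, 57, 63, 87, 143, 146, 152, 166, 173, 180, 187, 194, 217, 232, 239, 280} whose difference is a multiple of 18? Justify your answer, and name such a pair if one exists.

Reduce each element modulo 18: 48↦12, 57↦3, 63↦9, 87↦15, 143↦17, 146↦2, 152↦8, 166↦4, 173↦11, 180↦0, 187↦7, 194↦14, 217↦1, 232↦16, 239↦5, 280↦10.
No residue repeats among the 16 elements, so no pair has difference ≡ 0 (mod 18).

No such pair exists.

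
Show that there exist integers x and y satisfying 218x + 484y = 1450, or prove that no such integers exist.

Since gcd(218, 484) = 2 and 1450 = 2·725, Bézout's identity guarantees a solution.
Dividing through by 2 reduces the equation to 109x + 242y = 725.
Run the Euclidean algorithm on 242 and 109: 242 = 2·109 + 24, 109 = 4·24 + 13, 24 = 1·13 + 11, 13 = 1·11 + 2, 11 = 5·2 + 1, 2 = 2·1 + 0.
Working back up the chain: 1 = 11 − 5·2 = 11 − 5·(13 − 1·11) = −5·13 + 6·11 = −5·13 + 6·(24 − 1·13) = 6·24 − 11·13 = 6·24 − 11·(109 − 4·24) = −11·109 + 50·24 = −11·109 + 50·(242 − 2·109) = 50·242 − 111·109. So 109·(-111) + 242·50 = 1.
Scaling by 725 gives the particular solution (x, y) = (-80475, 36250).
Shifting by a multiple of (242, −109) keeps it a solution: x = -80475 + 333·242 = 111, y = 36250 − 333·109 = -47.
Indeed 218·111 + 484·(-47) = 24198 − 22748 = 1450.

x = 111, y = -47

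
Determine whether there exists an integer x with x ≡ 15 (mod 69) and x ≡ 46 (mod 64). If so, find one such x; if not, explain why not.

Since 69 and 64 share no common factor, CRT says the pair of congruences has a solution (unique mod 4416).
Any solution of the first congruence is x = 15 + 69t; substituting into the second, 69t ≡ 46 − 15 ≡ 31 (mod 64).
69 ≡ 5 (mod 64), so this reads 5t ≡ 31 (mod 64). Invert 5 mod 64 by the Euclidean algorithm: 64 = 12·5 + 4, 5 = 1·4 + 1, 4 = 4·1 + 0; back-substituting, 1 = 5 − 1·4 = 5 − (64 − 12·5) = −64 + 13·5. Hence 5·13 ≡ 1, so 5⁻¹ ≡ 13 (mod 64).
Therefore t ≡ 13·31 = 403 ≡ 19 (mod 64).
With t = 19: x = 15 + 69·19 = 1326.
Verify: 1326 = 19·69 + 15 and 1326 = 20·64 + 46. ✓

x = 1326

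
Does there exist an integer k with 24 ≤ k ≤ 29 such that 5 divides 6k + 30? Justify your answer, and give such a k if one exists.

Try k = 25: 6·25 + 30 = 180 = 36·5, which is divisible by 5.

k = 25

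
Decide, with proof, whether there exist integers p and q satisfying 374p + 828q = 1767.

gcd(374, 828) = 2, so every integer of the form 374p + 828q is a multiple of 2.
But 1767 is not a multiple of 2 (it leaves remainder 1).
So the equation is unsolvable over ℤ.

No such integers exist.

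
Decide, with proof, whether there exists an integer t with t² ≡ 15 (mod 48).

Work modulo the divisor 4 of 48. If t² ≡ 15 (mod 48) then t² ≡ 3 (mod 4).
Since (4 − t)² ≡ t² (mod 4), it suffices to square t = 0, 1, …, 2: the residues are 0, 1, 0.
The set of squares mod 4 is therefore {0, 1}, which does not contain 3.
Hence no integer t has t² ≡ 15 (mod 48).

There is no such integer.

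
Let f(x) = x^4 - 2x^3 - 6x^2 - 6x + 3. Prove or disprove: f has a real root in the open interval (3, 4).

Such a root exists.

f(3) = -42 and f(4) = 11, which have opposite signs.
As a polynomial, f is continuous on every closed interval.
By the Intermediate Value Theorem f must vanish at some point of (3, 4).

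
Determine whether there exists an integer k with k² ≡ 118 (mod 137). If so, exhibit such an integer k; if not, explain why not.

k = 114 works: 114² = 12996, and 12996 − 118 = 12878 = 94·137.

k = 114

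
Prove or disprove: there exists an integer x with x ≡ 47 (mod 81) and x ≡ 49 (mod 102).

No such integer exists.

Reduce both congruences modulo 3, which divides 81 and 102: they say x ≡ 47 (mod 3) and x ≡ 49 (mod 3).
But 47 mod 3 = 2 while 49 mod 3 = 1, a contradiction.
Therefore no such x exists.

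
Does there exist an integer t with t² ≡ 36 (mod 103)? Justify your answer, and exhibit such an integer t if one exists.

t = 6

Take t = 6. Then 6² = 36, and since 0 ≤ 36 < 103 this is already reduced: 6² ≡ 36 (mod 103).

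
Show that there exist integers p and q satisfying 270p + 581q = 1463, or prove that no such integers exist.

p = 42, q = -17

270 and 581 are coprime, so 270p + 581q ranges over all of ℤ.
Euclidean algorithm: 581 = 2·270 + 41, 270 = 6·41 + 24, 41 = 1·24 + 17, 24 = 1·17 + 7, 17 = 2·7 + 3, 7 = 2·3 + 1, 3 = 3·1 + 0.
Back-substituting, 1 = 7 − 2·3 = 7 − 2·(17 − 2·7) = −2·17 + 5·7 = −2·17 + 5·(24 − 1·17) = 5·24 − 7·17 = 5·24 − 7·(41 − 1·24) = −7·41 + 12·24 = −7·41 + 12·(270 − 6·41) = 12·270 − 79·41 = 12·270 − 79·(581 − 2·270) = −79·581 + 170·270; that is, 270·170 + 581·(-79) = 1.
Scaling by 1463 gives the particular solution (p, q) = (248710, -115577).
Shifting by a multiple of (581, −270) keeps it a solution: p = 248710 − 428·581 = 42, q = -115577 + 428·270 = -17.
Indeed 270·42 + 581·(-17) = 11340 − 9877 = 1463.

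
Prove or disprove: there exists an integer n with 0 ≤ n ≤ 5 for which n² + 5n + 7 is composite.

n = 5

At n = 5: 5² + 5·5 + 7 = 57 = 3·19, which is composite.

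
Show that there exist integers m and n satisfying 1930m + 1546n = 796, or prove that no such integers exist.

m = 300, n = -374

Every value of 1930m + 1546n is a multiple of gcd(1930, 1546) = 2; since 2 ∣ 796, solutions exist.
Dividing through by 2 reduces the equation to 965m + 773n = 398.
Euclidean algorithm: 965 = 1·773 + 192, 773 = 4·192 + 5, 192 = 38·5 + 2, 5 = 2·2 + 1, 2 = 2·1 + 0.
Back-substituting, 1 = 5 − 2·2 = 5 − 2·(192 − 38·5) = −2·192 + 77·5 = −2·192 + 77·(773 − 4·192) = 77·773 − 310·192 = 77·773 − 310·(965 − 1·773) = −310·965 + 387·773; that is, 965·(-310) + 773·387 = 1.
Multiplying through by 398: m = (-310)·398 = -123380, n = 387·398 = 154026 is a solution.
Adding 160·773 to m and subtracting 160·965 from n gives the tidier solution (300, -374).
Check: 1930·300 + 1546·(-374) = 579000 − 578204 = 796. ✓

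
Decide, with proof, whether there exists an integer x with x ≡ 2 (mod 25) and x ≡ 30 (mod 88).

x = 1702

gcd(25, 88) = 1, so the Chinese Remainder Theorem guarantees exactly one residue class mod 2200 satisfying both.
Write x = 2 + 25t and require 2 + 25t ≡ 30 (mod 88), i.e. 25t ≡ 28 (mod 88).
To invert 25 modulo 88: 88 = 3·25 + 13, 25 = 1·13 + 12, 13 = 1·12 + 1, 12 = 12·1 + 0, and unwinding, 1 = 13 − 1·12 = 13 − (25 − 1·13) = −25 + 2·13 = −25 + 2·(88 − 3·25) = 2·88 − 7·25. Thus 25⁻¹ ≡ -7 ≡ 81 (mod 88).
Multiplying by 81: t ≡ 81·28 = 2268 ≡ 68 (mod 88).
With t = 68: x = 2 + 25·68 = 1702.
Verify: 1702 = 68·25 + 2 and 1702 = 19·88 + 30. ✓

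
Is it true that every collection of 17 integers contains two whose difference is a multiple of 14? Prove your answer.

Yes, this is always true.

Partition the integers by their residue mod 14; there are 14 classes.
Since 17 > 14, two of the 17 integers must share a residue class by the pigeonhole principle; call them a and b.
Their difference a − b is then a multiple of 14.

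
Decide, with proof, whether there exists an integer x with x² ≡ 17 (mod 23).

There is no such integer.

Apply Euler's criterion with the prime 23: 17 is a quadratic residue iff 17^11 ≡ 1 (mod 23), and a non-residue iff it is ≡ −1.
Squaring successively (mod 23): 17^2 = 289 ≡ 13; 17^4 ≡ 13² = 169 ≡ 8; 17^8 ≡ 8² = 64 ≡ 18.
Since 11 = 8 + 2 + 1, 17^11 ≡ 18 · 13 · 17; multiplying out mod 23: 18·13 = 234 ≡ 4, then 4·17 = 68 ≡ 22. Thus 17^11 ≡ 22 ≡ −1 (mod 23).
The value −1 means 17 is a non-residue modulo 23, so x² ≡ 17 (mod 23) is impossible.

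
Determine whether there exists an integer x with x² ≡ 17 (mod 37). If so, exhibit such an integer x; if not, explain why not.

There is no such integer.

Apply Euler's criterion with the prime 37: 17 is a quadratic residue iff 17^18 ≡ 1 (mod 37), and a non-residue iff it is ≡ −1.
Repeated squaring mod 37: 17^2 = 289 ≡ 30; 17^4 ≡ 30² = 900 ≡ 12; 17^8 ≡ 12² = 144 ≡ 33; 17^16 ≡ 33² = 1089 ≡ 16.
Since 18 = 16 + 2, 17^18 ≡ 16 · 30; multiplying out mod 37: 16·30 = 480 ≡ 36. Thus 17^18 ≡ 36 ≡ −1 (mod 37).
By Euler's criterion 17 is a quadratic non-residue mod 37: no x satisfies x² ≡ 17 (mod 37).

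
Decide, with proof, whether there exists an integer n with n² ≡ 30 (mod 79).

No, no such integer exists.

Apply Euler's criterion with the prime 79: 30 is a quadratic residue iff 30^39 ≡ 1 (mod 79), and a non-residue iff it is ≡ −1.
Squaring successively (mod 79): 30^2 = 900 ≡ 31; 30^4 ≡ 31² = 961 ≡ 13; 30^8 ≡ 13² = 169 ≡ 11; 30^16 ≡ 11² = 121 ≡ 42; 30^32 ≡ 42² = 1764 ≡ 26.
Since 39 = 32 + 4 + 2 + 1, 30^39 ≡ 26 · 13 · 31 · 30; multiplying out mod 79: 26·13 = 338 ≡ 22, then 22·31 = 682 ≡ 50, then 50·30 = 1500 ≡ 78. Thus 30^39 ≡ 78 ≡ −1 (mod 79).
By Euler's criterion 30 is a quadratic non-residue mod 79: no n satisfies n² ≡ 30 (mod 79).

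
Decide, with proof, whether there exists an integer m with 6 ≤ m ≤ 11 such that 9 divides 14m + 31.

m = 10

At m = 10 we get 14·10 + 31 = 171, and 171 = 9·19.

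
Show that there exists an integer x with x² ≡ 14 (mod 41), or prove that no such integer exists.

No such integer exists.

Apply Euler's criterion with the prime 41: 14 is a quadratic residue iff 14^20 ≡ 1 (mod 41), and a non-residue iff it is ≡ −1.
Squaring successively (mod 41): 14^2 = 196 ≡ 32; 14^4 ≡ 32² = 1024 ≡ 40; 14^8 ≡ 40² = 1600 ≡ 1; 14^16 ≡ 1² = 1 ≡ 1.
Since 20 = 16 + 4, 14^20 ≡ 1 · 40; multiplying out mod 41: 1·40 = 40 ≡ 40. Thus 14^20 ≡ 40 ≡ −1 (mod 41).
The value −1 means 14 is a non-residue modulo 41, so x² ≡ 14 (mod 41) is impossible.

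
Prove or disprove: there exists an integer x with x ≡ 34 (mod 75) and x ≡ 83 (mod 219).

No such integer exists.

Both moduli are multiples of 3 = gcd(75, 219), so any solution would satisfy x ≡ 34 and x ≡ 83 modulo 3 simultaneously.
These are incompatible: 34 − 83 = -49 is not divisible by 3.
Hence the system has no solution.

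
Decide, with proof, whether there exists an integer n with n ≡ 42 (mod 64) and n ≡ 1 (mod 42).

No such integer exists.

Reduce both congruences modulo 2, which divides 64 and 42: they say n ≡ 42 (mod 2) and n ≡ 1 (mod 2).
However 42 ≡ 0 and 1 ≡ 1 (mod 2), and 0 ≠ 1.
So no integer satisfies both congruences.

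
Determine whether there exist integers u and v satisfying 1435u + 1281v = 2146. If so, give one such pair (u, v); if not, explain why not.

No, no such integers exist.

gcd(1435, 1281) = 7, so every integer of the form 1435u + 1281v is a multiple of 7.
But 2146 = 7·306 + 4, so 7 ∤ 2146.
So the equation is unsolvable over ℤ.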